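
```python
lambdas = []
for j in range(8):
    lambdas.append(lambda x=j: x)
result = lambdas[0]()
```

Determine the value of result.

Step 1: Default argument x=j captures j's value at each iteration.
Step 2: lambdas[0] captured x = 0 when j was 0.
Step 3: result = 0

The answer is 0.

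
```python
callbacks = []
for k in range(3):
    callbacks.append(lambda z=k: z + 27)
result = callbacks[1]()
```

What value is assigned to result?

Step 1: Default argument z=k captures k's value at definition time.
Step 2: callbacks[1] was defined when k = 1, so z defaults to 1.
Step 3: result = 1 + 27 = 28 (default arg fixes the late binding issue)

The answer is 28.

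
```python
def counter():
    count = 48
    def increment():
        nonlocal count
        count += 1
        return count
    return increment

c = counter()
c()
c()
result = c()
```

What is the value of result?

Step 1: counter() creates closure with count = 48.
Step 2: Each c() call increments count via nonlocal. After 3 calls: 48 + 3 = 51.
Step 3: result = 51

The answer is 51.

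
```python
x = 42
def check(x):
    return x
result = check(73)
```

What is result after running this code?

Step 1: Global x = 42.
Step 2: check(73) takes parameter x = 73, which shadows the global.
Step 3: result = 73

The answer is 73.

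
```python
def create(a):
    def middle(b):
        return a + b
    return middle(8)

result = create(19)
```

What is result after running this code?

Step 1: create(19) passes a = 19.
Step 2: middle(8) has b = 8, reads a = 19 from enclosing.
Step 3: result = 19 + 8 = 27

The answer is 27.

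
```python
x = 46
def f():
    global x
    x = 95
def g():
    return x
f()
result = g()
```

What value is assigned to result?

Step 1: x = 46.
Step 2: f() sets global x = 95.
Step 3: g() reads global x = 95. result = 95

The answer is 95.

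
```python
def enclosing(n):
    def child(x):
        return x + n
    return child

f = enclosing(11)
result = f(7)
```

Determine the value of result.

Step 1: enclosing(11) creates a closure that captures n = 11.
Step 2: f(7) calls the closure with x = 7, returning 7 + 11 = 18.
Step 3: result = 18

The answer is 18.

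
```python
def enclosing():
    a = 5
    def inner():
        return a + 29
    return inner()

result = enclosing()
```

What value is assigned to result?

Step 1: enclosing() defines a = 5.
Step 2: inner() reads a = 5 from enclosing scope, returns 5 + 29 = 34.
Step 3: result = 34

The answer is 34.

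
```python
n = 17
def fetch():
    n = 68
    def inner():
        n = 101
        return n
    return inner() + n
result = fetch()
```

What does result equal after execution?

Step 1: fetch() has local n = 68. inner() has local n = 101.
Step 2: inner() returns its local n = 101.
Step 3: fetch() returns 101 + its own n (68) = 169

The answer is 169.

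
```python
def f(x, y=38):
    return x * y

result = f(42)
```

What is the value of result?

Step 1: f(42) uses default y = 38.
Step 2: Returns 42 * 38 = 1596.
Step 3: result = 1596

The answer is 1596.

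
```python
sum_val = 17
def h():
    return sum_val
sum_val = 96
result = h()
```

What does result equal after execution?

Step 1: sum_val is first set to 17, then reassigned to 96.
Step 2: h() is called after the reassignment, so it looks up the current global sum_val = 96.
Step 3: result = 96

The answer is 96.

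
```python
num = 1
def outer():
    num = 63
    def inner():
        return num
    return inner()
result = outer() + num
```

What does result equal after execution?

Step 1: Global num = 1. outer() shadows with num = 63.
Step 2: inner() returns enclosing num = 63. outer() = 63.
Step 3: result = 63 + global num (1) = 64

The answer is 64.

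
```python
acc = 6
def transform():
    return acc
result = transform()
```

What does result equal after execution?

Step 1: acc = 6 is defined in the global scope.
Step 2: transform() looks up acc. No local acc exists, so Python checks the global scope via LEGB rule and finds acc = 6.
Step 3: result = 6

The answer is 6.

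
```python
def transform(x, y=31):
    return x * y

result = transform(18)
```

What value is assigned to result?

Step 1: transform(18) uses default y = 31.
Step 2: Returns 18 * 31 = 558.
Step 3: result = 558

The answer is 558.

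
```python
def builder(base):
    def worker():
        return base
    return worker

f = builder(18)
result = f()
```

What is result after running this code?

Step 1: builder(18) creates closure capturing base = 18.
Step 2: f() returns the captured base = 18.
Step 3: result = 18

The answer is 18.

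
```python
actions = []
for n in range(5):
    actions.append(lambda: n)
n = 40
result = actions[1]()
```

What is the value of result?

Step 1: Lambdas capture the variable n by reference, not by value.
Step 2: After the loop, n is reassigned to 40.
Step 3: actions[1]() looks up the current n = 40. result = 40

The answer is 40.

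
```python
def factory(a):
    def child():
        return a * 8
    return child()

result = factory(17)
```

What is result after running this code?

Step 1: factory(17) binds parameter a = 17.
Step 2: child() accesses a = 17 from enclosing scope.
Step 3: result = 17 * 8 = 136

The answer is 136.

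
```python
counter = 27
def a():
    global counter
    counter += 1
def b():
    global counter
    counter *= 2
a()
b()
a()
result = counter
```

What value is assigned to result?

Step 1: counter = 27.
Step 2: a(): counter = 27 + 1 = 28.
Step 3: b(): counter = 28 * 2 = 56.
Step 4: a(): counter = 56 + 1 = 57

The answer is 57.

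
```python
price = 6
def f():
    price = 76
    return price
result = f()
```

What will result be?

Step 1: Global price = 6.
Step 2: f() creates local price = 76, shadowing the global.
Step 3: Returns local price = 76. result = 76

The answer is 76.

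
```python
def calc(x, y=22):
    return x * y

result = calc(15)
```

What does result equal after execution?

Step 1: calc(15) uses default y = 22.
Step 2: Returns 15 * 22 = 330.
Step 3: result = 330

The answer is 330.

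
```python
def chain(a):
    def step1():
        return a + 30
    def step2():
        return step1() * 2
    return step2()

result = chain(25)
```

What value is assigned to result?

Step 1: chain(25) captures a = 25.
Step 2: step2() calls step1() which returns 25 + 30 = 55.
Step 3: step2() returns 55 * 2 = 110

The answer is 110.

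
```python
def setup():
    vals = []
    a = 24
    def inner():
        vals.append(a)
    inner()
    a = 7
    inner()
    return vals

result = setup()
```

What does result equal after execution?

Step 1: a = 24. inner() appends current a to vals.
Step 2: First inner(): appends 24. Then a = 7.
Step 3: Second inner(): appends 7 (closure sees updated a). result = [24, 7]

The answer is [24, 7].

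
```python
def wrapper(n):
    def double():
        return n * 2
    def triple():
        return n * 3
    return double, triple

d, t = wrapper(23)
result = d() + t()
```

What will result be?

Step 1: Both closures capture the same n = 23.
Step 2: d() = 23 * 2 = 46, t() = 23 * 3 = 69.
Step 3: result = 46 + 69 = 115

The answer is 115.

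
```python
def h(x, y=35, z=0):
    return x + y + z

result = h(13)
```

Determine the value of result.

Step 1: h(13) uses defaults y = 35, z = 0.
Step 2: Returns 13 + 35 + 0 = 48.
Step 3: result = 48

The answer is 48.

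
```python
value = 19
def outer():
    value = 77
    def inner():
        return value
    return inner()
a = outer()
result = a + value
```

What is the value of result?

Step 1: outer() has local value = 77. inner() reads from enclosing.
Step 2: outer() returns 77. Global value = 19 unchanged.
Step 3: result = 77 + 19 = 96

The answer is 96.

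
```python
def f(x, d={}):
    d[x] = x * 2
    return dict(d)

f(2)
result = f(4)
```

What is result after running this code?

Step 1: Mutable default dict is shared across calls.
Step 2: First call adds 2: 4. Second call adds 4: 8.
Step 3: result = {2: 4, 4: 8}

The answer is {2: 4, 4: 8}.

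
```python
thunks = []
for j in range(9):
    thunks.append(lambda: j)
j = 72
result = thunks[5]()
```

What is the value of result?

Step 1: Lambdas capture the variable j by reference, not by value.
Step 2: After the loop, j is reassigned to 72.
Step 3: thunks[5]() looks up the current j = 72. result = 72

The answer is 72.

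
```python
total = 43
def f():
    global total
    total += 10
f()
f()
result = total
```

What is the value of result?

Step 1: total = 43.
Step 2: First f(): total = 43 + 10 = 53.
Step 3: Second f(): total = 53 + 10 = 63. result = 63

The answer is 63.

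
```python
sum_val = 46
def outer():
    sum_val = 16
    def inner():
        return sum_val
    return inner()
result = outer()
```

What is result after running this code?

Step 1: sum_val = 46 globally, but outer() defines sum_val = 16 locally.
Step 2: inner() looks up sum_val. Not in local scope, so checks enclosing scope (outer) and finds sum_val = 16.
Step 3: result = 16

The answer is 16.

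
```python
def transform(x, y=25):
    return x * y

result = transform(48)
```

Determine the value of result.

Step 1: transform(48) uses default y = 25.
Step 2: Returns 48 * 25 = 1200.
Step 3: result = 1200

The answer is 1200.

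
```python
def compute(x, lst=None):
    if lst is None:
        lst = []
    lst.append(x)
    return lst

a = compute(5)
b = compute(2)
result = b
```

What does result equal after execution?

Step 1: None default with guard creates a NEW list each call.
Step 2: a = [5] (fresh list). b = [2] (another fresh list).
Step 3: result = [2] (this is the fix for mutable default)

The answer is [2].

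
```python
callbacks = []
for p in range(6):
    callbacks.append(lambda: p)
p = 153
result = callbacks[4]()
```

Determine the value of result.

Step 1: Lambdas capture the variable p by reference, not by value.
Step 2: After the loop, p is reassigned to 153.
Step 3: callbacks[4]() looks up the current p = 153. result = 153

The answer is 153.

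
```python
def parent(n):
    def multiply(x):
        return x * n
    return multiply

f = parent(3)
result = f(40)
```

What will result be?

Step 1: parent(3) returns multiply closure with n = 3.
Step 2: f(40) computes 40 * 3 = 120.
Step 3: result = 120

The answer is 120.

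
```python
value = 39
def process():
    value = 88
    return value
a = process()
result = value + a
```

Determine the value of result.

Step 1: Global value = 39. process() returns local value = 88.
Step 2: a = 88. Global value still = 39.
Step 3: result = 39 + 88 = 127

The answer is 127.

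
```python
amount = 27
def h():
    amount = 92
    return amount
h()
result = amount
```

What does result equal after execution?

Step 1: Global amount = 27.
Step 2: h() creates local amount = 92 (shadow, not modification).
Step 3: After h() returns, global amount is unchanged. result = 27

The answer is 27.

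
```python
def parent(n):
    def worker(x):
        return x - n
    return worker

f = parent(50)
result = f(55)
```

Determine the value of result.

Step 1: parent(50) creates a closure capturing n = 50.
Step 2: f(55) computes 55 - 50 = 5.
Step 3: result = 5

The answer is 5.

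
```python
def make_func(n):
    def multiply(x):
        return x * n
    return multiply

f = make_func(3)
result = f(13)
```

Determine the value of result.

Step 1: make_func(3) returns multiply closure with n = 3.
Step 2: f(13) computes 13 * 3 = 39.
Step 3: result = 39

The answer is 39.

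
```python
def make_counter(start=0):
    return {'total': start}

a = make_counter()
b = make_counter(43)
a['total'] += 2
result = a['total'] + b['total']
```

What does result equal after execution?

Step 1: make_counter() returns a new dict each call (immutable default 0).
Step 2: a = {'total': 0}, b = {'total': 43}.
Step 3: a['total'] += 2 = 2. result = 2 + 43 = 45

The answer is 45.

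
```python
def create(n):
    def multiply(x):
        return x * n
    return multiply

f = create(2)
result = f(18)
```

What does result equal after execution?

Step 1: create(2) returns multiply closure with n = 2.
Step 2: f(18) computes 18 * 2 = 36.
Step 3: result = 36

The answer is 36.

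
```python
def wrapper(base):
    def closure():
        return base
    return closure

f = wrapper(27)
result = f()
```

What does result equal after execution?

Step 1: wrapper(27) creates closure capturing base = 27.
Step 2: f() returns the captured base = 27.
Step 3: result = 27

The answer is 27.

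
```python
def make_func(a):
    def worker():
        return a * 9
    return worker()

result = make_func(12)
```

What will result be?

Step 1: make_func(12) binds parameter a = 12.
Step 2: worker() accesses a = 12 from enclosing scope.
Step 3: result = 12 * 9 = 108

The answer is 108.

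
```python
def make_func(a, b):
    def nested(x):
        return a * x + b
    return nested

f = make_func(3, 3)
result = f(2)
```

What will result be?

Step 1: make_func(3, 3) captures a = 3, b = 3.
Step 2: f(2) computes 3 * 2 + 3 = 9.
Step 3: result = 9

The answer is 9.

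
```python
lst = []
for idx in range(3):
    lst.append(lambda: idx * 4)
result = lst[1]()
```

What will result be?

Step 1: All lambdas reference the same variable idx (late binding).
Step 2: After the loop, idx = 2. Every lambda returns idx * 4.
Step 3: lst[1]() = 2 * 4 = 8

The answer is 8.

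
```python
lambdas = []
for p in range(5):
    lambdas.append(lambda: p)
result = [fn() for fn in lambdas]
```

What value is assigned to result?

Step 1: All 5 lambdas share the same variable p.
Step 2: After the loop, p = 4.
Step 3: Each call returns 4. result = [4, 4, 4, 4, 4]

The answer is [4, 4, 4, 4, 4].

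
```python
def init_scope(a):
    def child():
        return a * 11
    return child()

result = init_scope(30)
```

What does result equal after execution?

Step 1: init_scope(30) binds parameter a = 30.
Step 2: child() accesses a = 30 from enclosing scope.
Step 3: result = 30 * 11 = 330

The answer is 330.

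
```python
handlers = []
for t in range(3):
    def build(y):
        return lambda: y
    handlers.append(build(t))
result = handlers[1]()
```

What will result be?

Step 1: build(t) creates a new scope capturing y = t at call time.
Step 2: handlers[1] = build(1), so its lambda captures y = 1.
Step 3: result = 1 (closure factory fixes late binding)

The answer is 1.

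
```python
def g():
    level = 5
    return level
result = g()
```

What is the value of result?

Step 1: g() defines level = 5 in its local scope.
Step 2: return level finds the local variable level = 5.
Step 3: result = 5

The answer is 5.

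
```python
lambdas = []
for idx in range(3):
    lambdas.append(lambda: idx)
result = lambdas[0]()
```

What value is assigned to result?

Step 1: The loop creates 3 lambdas, all referencing the same variable idx.
Step 2: After the loop, idx = 2 (final value).
Step 3: lambdas[0]() looks up idx at call time and finds 2. This is the late binding gotcha. result = 2

The answer is 2.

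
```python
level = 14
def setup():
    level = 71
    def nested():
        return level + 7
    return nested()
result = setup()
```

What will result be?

Step 1: setup() shadows global level with level = 71.
Step 2: nested() finds level = 71 in enclosing scope, computes 71 + 7 = 78.
Step 3: result = 78

The answer is 78.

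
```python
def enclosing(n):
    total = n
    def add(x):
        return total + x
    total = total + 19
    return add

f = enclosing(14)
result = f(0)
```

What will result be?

Step 1: enclosing(14) sets total = 14, then total = 14 + 19 = 33.
Step 2: Closures capture by reference, so add sees total = 33.
Step 3: f(0) returns 33 + 0 = 33

The answer is 33.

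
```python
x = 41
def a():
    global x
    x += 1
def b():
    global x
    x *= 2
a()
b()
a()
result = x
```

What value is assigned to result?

Step 1: x = 41.
Step 2: a(): x = 41 + 1 = 42.
Step 3: b(): x = 42 * 2 = 84.
Step 4: a(): x = 84 + 1 = 85

The answer is 85.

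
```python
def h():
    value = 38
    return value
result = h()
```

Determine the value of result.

Step 1: h() defines value = 38 in its local scope.
Step 2: return value finds the local variable value = 38.
Step 3: result = 38

The answer is 38.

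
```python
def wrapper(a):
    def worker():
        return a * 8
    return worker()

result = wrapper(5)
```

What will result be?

Step 1: wrapper(5) binds parameter a = 5.
Step 2: worker() accesses a = 5 from enclosing scope.
Step 3: result = 5 * 8 = 40

The answer is 40.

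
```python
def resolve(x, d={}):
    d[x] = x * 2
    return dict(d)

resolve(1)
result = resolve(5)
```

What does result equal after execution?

Step 1: Mutable default dict is shared across calls.
Step 2: First call adds 1: 2. Second call adds 5: 10.
Step 3: result = {1: 2, 5: 10}

The answer is {1: 2, 5: 10}.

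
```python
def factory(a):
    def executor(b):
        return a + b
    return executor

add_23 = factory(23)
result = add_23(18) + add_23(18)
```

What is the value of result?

Step 1: add_23 captures a = 23.
Step 2: add_23(18) = 23 + 18 = 41, called twice.
Step 3: result = 41 + 41 = 82

The answer is 82.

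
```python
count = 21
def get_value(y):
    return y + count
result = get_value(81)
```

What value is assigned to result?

Step 1: count = 21 is defined globally.
Step 2: get_value(81) uses parameter y = 81 and looks up count from global scope = 21.
Step 3: result = 81 + 21 = 102

The answer is 102.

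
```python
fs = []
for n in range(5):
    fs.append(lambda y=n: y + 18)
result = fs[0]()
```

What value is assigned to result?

Step 1: Default argument y=n captures n's value at definition time.
Step 2: fs[0] was defined when n = 0, so y defaults to 0.
Step 3: result = 0 + 18 = 18 (default arg fixes the late binding issue)

The answer is 18.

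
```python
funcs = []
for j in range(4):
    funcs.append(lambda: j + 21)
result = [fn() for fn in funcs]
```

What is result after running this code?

Step 1: All lambdas capture j by reference. After the loop, j = 3.
Step 2: Each call returns 3 + 21 = 24.
Step 3: result = [24, 24, 24, 24]

The answer is [24, 24, 24, 24].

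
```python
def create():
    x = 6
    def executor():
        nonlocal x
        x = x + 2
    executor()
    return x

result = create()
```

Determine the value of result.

Step 1: create() sets x = 6.
Step 2: executor() uses nonlocal to modify x in create's scope: x = 6 + 2 = 8.
Step 3: create() returns the modified x = 8

The answer is 8.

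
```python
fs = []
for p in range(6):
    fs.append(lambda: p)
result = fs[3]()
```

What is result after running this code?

Step 1: The loop creates 6 lambdas, all referencing the same variable p.
Step 2: After the loop, p = 5 (final value).
Step 3: fs[3]() looks up p at call time and finds 5. This is the late binding gotcha. result = 5

The answer is 5.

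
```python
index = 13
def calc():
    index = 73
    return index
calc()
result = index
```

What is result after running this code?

Step 1: Global index = 13.
Step 2: calc() creates local index = 73 (shadow, not modification).
Step 3: After calc() returns, global index is unchanged. result = 13

The answer is 13.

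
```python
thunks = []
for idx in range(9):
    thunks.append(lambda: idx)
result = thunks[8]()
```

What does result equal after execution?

Step 1: The loop creates 9 lambdas, all referencing the same variable idx.
Step 2: After the loop, idx = 8 (final value).
Step 3: thunks[8]() looks up idx at call time and finds 8. This is the late binding gotcha. result = 8

The answer is 8.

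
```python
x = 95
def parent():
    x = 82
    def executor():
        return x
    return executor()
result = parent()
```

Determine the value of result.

Step 1: x = 95 globally, but parent() defines x = 82 locally.
Step 2: executor() looks up x. Not in local scope, so checks enclosing scope (parent) and finds x = 82.
Step 3: result = 82

The answer is 82.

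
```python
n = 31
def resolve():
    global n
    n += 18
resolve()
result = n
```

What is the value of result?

Step 1: n = 31 globally.
Step 2: resolve() modifies global n: n += 18 = 49.
Step 3: result = 49

The answer is 49.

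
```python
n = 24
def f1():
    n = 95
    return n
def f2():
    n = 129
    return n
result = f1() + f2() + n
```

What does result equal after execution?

Step 1: Each function shadows global n with its own local.
Step 2: f1() returns 95, f2() returns 129.
Step 3: Global n = 24 is unchanged. result = 95 + 129 + 24 = 248

The answer is 248.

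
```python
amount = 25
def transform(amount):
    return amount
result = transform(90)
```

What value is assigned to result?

Step 1: Global amount = 25.
Step 2: transform(90) takes parameter amount = 90, which shadows the global.
Step 3: result = 90

The answer is 90.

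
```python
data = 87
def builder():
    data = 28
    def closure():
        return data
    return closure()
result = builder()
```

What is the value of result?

Step 1: data = 87 globally, but builder() defines data = 28 locally.
Step 2: closure() looks up data. Not in local scope, so checks enclosing scope (builder) and finds data = 28.
Step 3: result = 28

The answer is 28.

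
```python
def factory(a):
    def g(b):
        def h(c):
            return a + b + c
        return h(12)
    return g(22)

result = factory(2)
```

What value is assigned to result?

Step 1: a = 2, b = 22, c = 12 across three nested scopes.
Step 2: h() accesses all three via LEGB rule.
Step 3: result = 2 + 22 + 12 = 36

The answer is 36.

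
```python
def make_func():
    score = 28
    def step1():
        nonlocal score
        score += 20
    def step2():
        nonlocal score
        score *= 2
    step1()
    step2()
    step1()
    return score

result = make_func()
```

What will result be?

Step 1: score = 28.
Step 2: step1(): score = 28 + 20 = 48.
Step 3: step2(): score = 48 * 2 = 96.
Step 4: step1(): score = 96 + 20 = 116. result = 116

The answer is 116.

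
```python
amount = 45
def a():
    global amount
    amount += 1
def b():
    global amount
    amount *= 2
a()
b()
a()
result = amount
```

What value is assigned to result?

Step 1: amount = 45.
Step 2: a(): amount = 45 + 1 = 46.
Step 3: b(): amount = 46 * 2 = 92.
Step 4: a(): amount = 92 + 1 = 93

The answer is 93.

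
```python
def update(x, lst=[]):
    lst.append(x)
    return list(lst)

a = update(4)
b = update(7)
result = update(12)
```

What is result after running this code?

Step 1: Default list is shared. list() creates copies for return values.
Step 2: Internal list grows: [4] -> [4, 7] -> [4, 7, 12].
Step 3: result = [4, 7, 12]

The answer is [4, 7, 12].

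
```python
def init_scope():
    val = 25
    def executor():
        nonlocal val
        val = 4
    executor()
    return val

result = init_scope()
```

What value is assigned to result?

Step 1: init_scope() sets val = 25.
Step 2: executor() uses nonlocal to reassign val = 4.
Step 3: result = 4

The answer is 4.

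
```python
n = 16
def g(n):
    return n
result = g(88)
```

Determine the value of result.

Step 1: Global n = 16.
Step 2: g(88) takes parameter n = 88, which shadows the global.
Step 3: result = 88

The answer is 88.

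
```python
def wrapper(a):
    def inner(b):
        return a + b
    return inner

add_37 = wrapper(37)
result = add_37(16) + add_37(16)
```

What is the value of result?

Step 1: add_37 captures a = 37.
Step 2: add_37(16) = 37 + 16 = 53, called twice.
Step 3: result = 53 + 53 = 106

The answer is 106.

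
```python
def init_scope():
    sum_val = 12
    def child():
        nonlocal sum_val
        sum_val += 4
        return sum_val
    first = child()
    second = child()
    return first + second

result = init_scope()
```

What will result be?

Step 1: sum_val starts at 12.
Step 2: First call: sum_val = 12 + 4 = 16, returns 16.
Step 3: Second call: sum_val = 16 + 4 = 20, returns 20.
Step 4: result = 16 + 20 = 36

The answer is 36.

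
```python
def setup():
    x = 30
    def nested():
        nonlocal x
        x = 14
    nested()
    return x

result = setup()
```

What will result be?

Step 1: setup() sets x = 30.
Step 2: nested() uses nonlocal to reassign x = 14.
Step 3: result = 14

The answer is 14.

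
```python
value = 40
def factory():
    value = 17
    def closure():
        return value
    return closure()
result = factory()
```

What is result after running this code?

Step 1: value = 40 globally, but factory() defines value = 17 locally.
Step 2: closure() looks up value. Not in local scope, so checks enclosing scope (factory) and finds value = 17.
Step 3: result = 17

The answer is 17.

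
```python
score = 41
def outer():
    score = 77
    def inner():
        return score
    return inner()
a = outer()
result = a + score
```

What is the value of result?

Step 1: outer() has local score = 77. inner() reads from enclosing.
Step 2: outer() returns 77. Global score = 41 unchanged.
Step 3: result = 77 + 41 = 118

The answer is 118.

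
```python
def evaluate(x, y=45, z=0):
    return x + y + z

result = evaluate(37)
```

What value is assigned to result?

Step 1: evaluate(37) uses defaults y = 45, z = 0.
Step 2: Returns 37 + 45 + 0 = 82.
Step 3: result = 82

The answer is 82.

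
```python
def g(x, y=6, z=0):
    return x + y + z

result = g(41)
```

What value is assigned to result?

Step 1: g(41) uses defaults y = 6, z = 0.
Step 2: Returns 41 + 6 + 0 = 47.
Step 3: result = 47

The answer is 47.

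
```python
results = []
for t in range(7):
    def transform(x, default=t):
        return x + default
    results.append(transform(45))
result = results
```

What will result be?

Step 1: Default argument default=t is evaluated at function definition time.
Step 2: Each iteration creates transform with default = current t value.
Step 3: transform(45) returns 45 + default. results = [45, 46, 47, 48, 49, 50, 51]

The answer is [45, 46, 47, 48, 49, 50, 51].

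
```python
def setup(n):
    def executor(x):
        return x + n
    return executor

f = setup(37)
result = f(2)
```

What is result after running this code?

Step 1: setup(37) creates a closure that captures n = 37.
Step 2: f(2) calls the closure with x = 2, returning 2 + 37 = 39.
Step 3: result = 39

The answer is 39.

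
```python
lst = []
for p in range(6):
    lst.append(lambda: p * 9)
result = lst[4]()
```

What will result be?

Step 1: All lambdas reference the same variable p (late binding).
Step 2: After the loop, p = 5. Every lambda returns p * 9.
Step 3: lst[4]() = 5 * 9 = 45

The answer is 45.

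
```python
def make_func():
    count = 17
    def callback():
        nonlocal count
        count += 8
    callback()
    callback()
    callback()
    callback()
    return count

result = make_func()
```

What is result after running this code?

Step 1: count starts at 17.
Step 2: callback() is called 4 times, each adding 8.
Step 3: count = 17 + 8 * 4 = 49

The answer is 49.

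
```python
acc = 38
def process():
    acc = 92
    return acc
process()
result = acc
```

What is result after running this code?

Step 1: Global acc = 38.
Step 2: process() creates local acc = 92 (shadow, not modification).
Step 3: After process() returns, global acc is unchanged. result = 38

The answer is 38.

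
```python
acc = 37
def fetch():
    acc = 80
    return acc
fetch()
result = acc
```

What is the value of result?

Step 1: Global acc = 37.
Step 2: fetch() creates local acc = 80 (shadow, not modification).
Step 3: After fetch() returns, global acc is unchanged. result = 37

The answer is 37.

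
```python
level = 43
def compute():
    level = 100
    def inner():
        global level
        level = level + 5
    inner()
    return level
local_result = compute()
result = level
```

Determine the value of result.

Step 1: Global level = 43. compute() creates local level = 100.
Step 2: inner() declares global level and adds 5: global level = 43 + 5 = 48.
Step 3: compute() returns its local level = 100 (unaffected by inner).
Step 4: result = global level = 48

The answer is 48.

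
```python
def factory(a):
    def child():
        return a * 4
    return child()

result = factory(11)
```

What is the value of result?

Step 1: factory(11) binds parameter a = 11.
Step 2: child() accesses a = 11 from enclosing scope.
Step 3: result = 11 * 4 = 44

The answer is 44.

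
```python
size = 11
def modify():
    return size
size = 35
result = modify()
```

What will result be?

Step 1: size is first set to 11, then reassigned to 35.
Step 2: modify() is called after the reassignment, so it looks up the current global size = 35.
Step 3: result = 35

The answer is 35.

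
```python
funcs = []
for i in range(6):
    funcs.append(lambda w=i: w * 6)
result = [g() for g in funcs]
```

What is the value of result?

Step 1: Default arg w=i captures i at each iteration.
Step 2: funcs[k] has w defaulting to k, returns k * 6.
Step 3: result = [0, 6, 12, 18, 24, 30]

The answer is [0, 6, 12, 18, 24, 30].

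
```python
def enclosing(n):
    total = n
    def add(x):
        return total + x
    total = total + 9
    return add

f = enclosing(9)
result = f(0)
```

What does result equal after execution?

Step 1: enclosing(9) sets total = 9, then total = 9 + 9 = 18.
Step 2: Closures capture by reference, so add sees total = 18.
Step 3: f(0) returns 18 + 0 = 18

The answer is 18.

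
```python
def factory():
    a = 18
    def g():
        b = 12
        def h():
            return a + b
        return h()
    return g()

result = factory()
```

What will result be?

Step 1: factory() defines a = 18. g() defines b = 12.
Step 2: h() accesses both from enclosing scopes: a = 18, b = 12.
Step 3: result = 18 + 12 = 30

The answer is 30.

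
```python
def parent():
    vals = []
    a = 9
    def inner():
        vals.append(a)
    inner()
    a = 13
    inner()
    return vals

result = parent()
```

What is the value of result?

Step 1: a = 9. inner() appends current a to vals.
Step 2: First inner(): appends 9. Then a = 13.
Step 3: Second inner(): appends 13 (closure sees updated a). result = [9, 13]

The answer is [9, 13].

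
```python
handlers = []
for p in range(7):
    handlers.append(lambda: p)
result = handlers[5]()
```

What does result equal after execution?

Step 1: The loop creates 7 lambdas, all referencing the same variable p.
Step 2: After the loop, p = 6 (final value).
Step 3: handlers[5]() looks up p at call time and finds 6. This is the late binding gotcha. result = 6

The answer is 6.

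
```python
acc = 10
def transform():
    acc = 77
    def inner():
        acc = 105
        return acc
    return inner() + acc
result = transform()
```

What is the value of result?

Step 1: transform() has local acc = 77. inner() has local acc = 105.
Step 2: inner() returns its local acc = 105.
Step 3: transform() returns 105 + its own acc (77) = 182

The answer is 182.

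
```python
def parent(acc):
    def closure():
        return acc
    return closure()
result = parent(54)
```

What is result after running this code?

Step 1: parent(54) binds parameter acc = 54.
Step 2: closure() looks up acc in enclosing scope and finds the parameter acc = 54.
Step 3: result = 54

The answer is 54.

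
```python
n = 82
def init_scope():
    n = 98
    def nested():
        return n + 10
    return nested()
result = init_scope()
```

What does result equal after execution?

Step 1: init_scope() shadows global n with n = 98.
Step 2: nested() finds n = 98 in enclosing scope, computes 98 + 10 = 108.
Step 3: result = 108

The answer is 108.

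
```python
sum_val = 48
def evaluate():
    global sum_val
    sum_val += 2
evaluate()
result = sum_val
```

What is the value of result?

Step 1: sum_val = 48 globally.
Step 2: evaluate() modifies global sum_val: sum_val += 2 = 50.
Step 3: result = 50

The answer is 50.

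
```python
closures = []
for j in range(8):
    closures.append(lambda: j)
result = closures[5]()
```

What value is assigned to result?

Step 1: The loop creates 8 lambdas, all referencing the same variable j.
Step 2: After the loop, j = 7 (final value).
Step 3: closures[5]() looks up j at call time and finds 7. This is the late binding gotcha. result = 7

The answer is 7.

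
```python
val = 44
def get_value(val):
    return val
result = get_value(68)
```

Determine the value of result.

Step 1: Global val = 44.
Step 2: get_value(68) takes parameter val = 68, which shadows the global.
Step 3: result = 68

The answer is 68.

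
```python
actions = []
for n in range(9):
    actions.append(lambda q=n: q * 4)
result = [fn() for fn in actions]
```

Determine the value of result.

Step 1: Default arg q=n captures n at each iteration.
Step 2: actions[k] has q defaulting to k, returns k * 4.
Step 3: result = [0, 4, 8, 12, 16, 20, 24, 28, 32]

The answer is [0, 4, 8, 12, 16, 20, 24, 28, 32].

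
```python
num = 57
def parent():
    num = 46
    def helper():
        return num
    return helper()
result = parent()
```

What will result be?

Step 1: num = 57 globally, but parent() defines num = 46 locally.
Step 2: helper() looks up num. Not in local scope, so checks enclosing scope (parent) and finds num = 46.
Step 3: result = 46

The answer is 46.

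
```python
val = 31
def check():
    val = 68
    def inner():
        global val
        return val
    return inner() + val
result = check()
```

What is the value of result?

Step 1: Global val = 31. check() shadows with local val = 68.
Step 2: inner() uses global keyword, so inner() returns global val = 31.
Step 3: check() returns 31 + 68 = 99

The answer is 99.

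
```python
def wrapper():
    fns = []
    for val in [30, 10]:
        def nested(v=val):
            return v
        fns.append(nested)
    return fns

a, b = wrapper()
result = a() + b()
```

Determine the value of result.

Step 1: Default argument v=val captures val at each iteration.
Step 2: a() returns 30 (captured at first iteration), b() returns 10 (captured at second).
Step 3: result = 30 + 10 = 40

The answer is 40.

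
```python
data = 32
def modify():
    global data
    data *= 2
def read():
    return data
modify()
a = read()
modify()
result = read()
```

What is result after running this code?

Step 1: data = 32.
Step 2: First modify(): data = 32 * 2 = 64.
Step 3: Second modify(): data = 64 * 2 = 128.
Step 4: read() returns 128

The answer is 128.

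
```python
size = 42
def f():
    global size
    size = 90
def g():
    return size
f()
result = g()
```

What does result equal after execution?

Step 1: size = 42.
Step 2: f() sets global size = 90.
Step 3: g() reads global size = 90. result = 90

The answer is 90.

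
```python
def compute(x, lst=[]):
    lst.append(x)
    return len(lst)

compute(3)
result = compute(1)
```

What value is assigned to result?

Step 1: Mutable default list persists between calls.
Step 2: First call: lst = [3], len = 1. Second call: lst = [3, 1], len = 2.
Step 3: result = 2

The answer is 2.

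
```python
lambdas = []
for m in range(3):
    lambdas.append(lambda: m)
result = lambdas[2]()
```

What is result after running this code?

Step 1: The loop creates 3 lambdas, all referencing the same variable m.
Step 2: After the loop, m = 2 (final value).
Step 3: lambdas[2]() looks up m at call time and finds 2. This is the late binding gotcha. result = 2

The answer is 2.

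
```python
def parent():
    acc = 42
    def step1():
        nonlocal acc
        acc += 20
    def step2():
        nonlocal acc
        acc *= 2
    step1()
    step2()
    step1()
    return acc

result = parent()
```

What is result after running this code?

Step 1: acc = 42.
Step 2: step1(): acc = 42 + 20 = 62.
Step 3: step2(): acc = 62 * 2 = 124.
Step 4: step1(): acc = 124 + 20 = 144. result = 144

The answer is 144.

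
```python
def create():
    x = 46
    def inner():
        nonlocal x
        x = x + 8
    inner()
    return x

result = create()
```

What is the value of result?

Step 1: create() sets x = 46.
Step 2: inner() uses nonlocal to modify x in create's scope: x = 46 + 8 = 54.
Step 3: create() returns the modified x = 54

The answer is 54.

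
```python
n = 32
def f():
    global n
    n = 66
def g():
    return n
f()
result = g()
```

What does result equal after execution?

Step 1: n = 32.
Step 2: f() sets global n = 66.
Step 3: g() reads global n = 66. result = 66

The answer is 66.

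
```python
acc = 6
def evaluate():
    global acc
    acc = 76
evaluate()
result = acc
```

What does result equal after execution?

Step 1: acc = 6 globally.
Step 2: evaluate() declares global acc and sets it to 76.
Step 3: After evaluate(), global acc = 76. result = 76

The answer is 76.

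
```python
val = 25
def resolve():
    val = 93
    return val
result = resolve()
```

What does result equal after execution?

Step 1: Global val = 25.
Step 2: resolve() creates local val = 93, shadowing the global.
Step 3: Returns local val = 93. result = 93

The answer is 93.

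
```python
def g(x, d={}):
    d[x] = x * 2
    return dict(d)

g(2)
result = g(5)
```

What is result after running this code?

Step 1: Mutable default dict is shared across calls.
Step 2: First call adds 2: 4. Second call adds 5: 10.
Step 3: result = {2: 4, 5: 10}

The answer is {2: 4, 5: 10}.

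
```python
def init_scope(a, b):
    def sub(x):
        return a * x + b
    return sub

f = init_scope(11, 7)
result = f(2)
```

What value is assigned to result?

Step 1: init_scope(11, 7) captures a = 11, b = 7.
Step 2: f(2) computes 11 * 2 + 7 = 29.
Step 3: result = 29

The answer is 29.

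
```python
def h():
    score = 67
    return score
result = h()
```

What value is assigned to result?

Step 1: h() defines score = 67 in its local scope.
Step 2: return score finds the local variable score = 67.
Step 3: result = 67

The answer is 67.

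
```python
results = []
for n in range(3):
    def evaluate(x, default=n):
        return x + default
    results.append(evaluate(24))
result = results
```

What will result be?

Step 1: Default argument default=n is evaluated at function definition time.
Step 2: Each iteration creates evaluate with default = current n value.
Step 3: evaluate(24) returns 24 + default. results = [24, 25, 26]

The answer is [24, 25, 26].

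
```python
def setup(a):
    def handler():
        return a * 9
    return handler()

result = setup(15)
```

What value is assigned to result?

Step 1: setup(15) binds parameter a = 15.
Step 2: handler() accesses a = 15 from enclosing scope.
Step 3: result = 15 * 9 = 135

The answer is 135.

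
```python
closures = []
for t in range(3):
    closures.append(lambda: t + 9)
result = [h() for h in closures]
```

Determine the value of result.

Step 1: All lambdas capture t by reference. After the loop, t = 2.
Step 2: Each call returns 2 + 9 = 11.
Step 3: result = [11, 11, 11]

The answer is [11, 11, 11].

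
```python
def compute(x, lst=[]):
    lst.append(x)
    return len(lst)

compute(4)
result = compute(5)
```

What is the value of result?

Step 1: Mutable default list persists between calls.
Step 2: First call: lst = [4], len = 1. Second call: lst = [4, 5], len = 2.
Step 3: result = 2

The answer is 2.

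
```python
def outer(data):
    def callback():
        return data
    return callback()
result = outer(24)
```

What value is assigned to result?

Step 1: outer(24) binds parameter data = 24.
Step 2: callback() looks up data in enclosing scope and finds the parameter data = 24.
Step 3: result = 24

The answer is 24.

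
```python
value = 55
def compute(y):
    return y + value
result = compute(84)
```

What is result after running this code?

Step 1: value = 55 is defined globally.
Step 2: compute(84) uses parameter y = 84 and looks up value from global scope = 55.
Step 3: result = 84 + 55 = 139

The answer is 139.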